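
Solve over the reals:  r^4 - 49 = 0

Let u = r^2. The equation becomes u^2 - 49 = 0.
Factor: (u + 7)(u - 7) = 0, so u = -7 or u = 7.
r^2 = -7 < 0 has no real solution.
r^2 = 7 gives r = +/-sqrt(7) ~= +/-2.6458.

r = -2.6458 or r = 2.6458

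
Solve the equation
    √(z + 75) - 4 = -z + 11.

z = 6

Isolate the radical: √(z + 75) = -z + 15.
Square both sides: z + 75 = (-z + 15)².
Expand and rearrange: z² - 31z + 150 = 0.
Solving gives z = 25 or z = 6.
Check each candidate in the original equation:
  z = 25: √(100) = 10, while -z + 15 = -10 — extraneous.
  z = 6: √(81) = 9, while -z + 15 = 9 — valid.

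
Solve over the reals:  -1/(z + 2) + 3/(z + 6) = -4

z = -6.7122 or z = -1.7878

Multiply both sides by (z + 2)(z + 6):
-(z + 6) + 3(z + 2) = -4(z + 2)(z + 6).
Expand and collect terms: -4z^2 - 34z - 48 = 0.
By the quadratic formula, z = (34 +/- sqrt(388)) / -8, so z ~= -6.7122 or z ~= -1.7878.
Neither value makes a denominator zero (z != -2, z != -6), so both are valid.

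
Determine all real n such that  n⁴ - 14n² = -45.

Let u = n². The equation becomes u² - 14u + 45 = 0.
Factor: (u - 5)(u - 9) = 0, so u = 5 or u = 9.
n² = 5 gives n = ±√(5) ≈ ±2.2361.
n² = 9 gives n = ±3.

n = -3 or n = -2.2361 or n = 2.2361 or n = 3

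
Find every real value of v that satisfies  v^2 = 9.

v = -3 or v = 3

Bring every term to one side: v^2 - 9 = 0.
Factor: (v - 3)(v + 3) = 0.
So v = 3 or v = -3.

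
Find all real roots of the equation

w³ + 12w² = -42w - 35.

w = -5.7913 or w = -5 or w = -1.2087

Rearrange: w³ + 12w² + 42w + 35 = 0.
Possible rational roots are divisors of 35. Testing w = -5 gives 0, so (w + 5) is a factor.
Divide: w³ + 12w² + 42w + 35 = (w + 5)(w² + 7w + 7).
Apply the quadratic formula to w² + 7w + 7 = 0: w = (-7 ± √21)/2, i.e. w ≈ -1.2087 or w ≈ -5.7913.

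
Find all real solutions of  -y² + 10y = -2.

Rearrange to standard form: -y² + 10y + 2 = 0.
Discriminant: (10)² − 4·(-1)·2 = 108.
Quadratic formula: y = (-10 ± √108) / (-2).
So y = 5 - 3·√(3) ≈ -0.1962 or y = 5 + 3·√(3) ≈ 10.1962.

y = -0.1962 or y = 10.1962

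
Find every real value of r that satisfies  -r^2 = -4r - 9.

r = -1.6056 or r = 5.6056

Rearrange to standard form: -r^2 + 4r + 9 = 0.
Discriminant: (4)^2 - 4*(-1)*9 = 52.
Quadratic formula: r = (-4 +/- sqrt(52)) / (-2).
So r = 2 - sqrt(13) ~= -1.6056 or r = 2 + sqrt(13) ~= 5.6056.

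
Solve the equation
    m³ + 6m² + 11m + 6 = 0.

Possible rational roots are divisors of 6. Testing m = -2 gives 0, so (m + 2) is a factor.
Divide: m³ + 6m² + 11m + 6 = (m + 2)(m² + 4m + 3).
Factor the quadratic: m = -1 or m = -3.

m = -3 or m = -2 or m = -1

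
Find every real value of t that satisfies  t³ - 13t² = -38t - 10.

Rearrange: t³ - 13t² + 38t + 10 = 0.
Possible rational roots are divisors of 10. Testing t = 5 gives 0, so (t - 5) is a factor.
Divide: t³ - 13t² + 38t + 10 = (t - 5)(t² - 8t - 2).
Apply the quadratic formula to t² - 8t - 2 = 0: t = (8 ± √72)/2, i.e. t ≈ 8.2426 or t ≈ -0.2426.

t = -0.2426 or t = 5 or t = 8.2426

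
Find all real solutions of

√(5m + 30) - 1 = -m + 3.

m = -1

Isolate the radical: √(5m + 30) = -m + 4.
Square both sides: 5m + 30 = (-m + 4)².
Expand and rearrange: m² - 13m - 14 = 0.
Solving gives m = 14 or m = -1.
Check each candidate in the original equation:
  m = 14: √(100) = 10, while -m + 4 = -10 — extraneous.
  m = -1: √(25) = 5, while -m + 4 = 5 — valid.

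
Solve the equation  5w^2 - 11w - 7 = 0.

Discriminant: (-11)^2 - 4*5*(-7) = 261.
Quadratic formula: w = (11 +/- sqrt(261)) / 10.
So w = 11/10 + 3*sqrt(29)/10 ~= 2.7155 or w = 11/10 - 3*sqrt(29)/10 ~= -0.5155.

w = -0.5155 or w = 2.7155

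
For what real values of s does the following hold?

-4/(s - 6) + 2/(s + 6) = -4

Multiply both sides by (s - 6)(s + 6):
-4(s + 6) + 2(s - 6) = -4(s - 6)(s + 6).
Expand and collect terms: -4s² + 2s + 180 = 0.
By the quadratic formula, s = (-2 ± √2884) / -8, so s ≈ -6.4629 or s ≈ 6.9629.
Neither value makes a denominator zero (s ≠ 6, s ≠ -6), so both are valid.

s = -6.4629 or s = 6.9629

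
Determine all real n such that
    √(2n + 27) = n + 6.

Square both sides: 2n + 27 = (n + 6)².
Expand and rearrange: n² + 10n + 9 = 0.
Solving gives n = -1 or n = -9.
Check each candidate in the original equation:
  n = -1: √(25) = 5, while n + 6 = 5 — valid.
  n = -9: √(9) = 3, while n + 6 = -3 — extraneous.

n = -1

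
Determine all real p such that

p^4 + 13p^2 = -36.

No real solutions.

Let u = p^2. The equation becomes u^2 + 13u + 36 = 0.
Factor: (u + 9)(u + 4) = 0, so u = -9 or u = -4.
p^2 = -9 < 0 has no real solution.
p^2 = -4 < 0 has no real solution.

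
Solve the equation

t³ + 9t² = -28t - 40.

t = -5

Rearrange: t³ + 9t² + 28t + 40 = 0.
Possible rational roots are divisors of 40. Testing t = -5 gives 0, so (t + 5) is a factor.
Divide: t³ + 9t² + 28t + 40 = (t + 5)(t² + 4t + 8).
The quadratic t² + 4t + 8 has discriminant -16 < 0, so no further real roots.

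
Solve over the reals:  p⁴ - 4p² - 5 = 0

Let u = p². The equation becomes u² - 4u - 5 = 0.
Factor: (u - 5)(u + 1) = 0, so u = 5 or u = -1.
p² = 5 gives p = ±√(5) ≈ ±2.2361.
p² = -1 < 0 has no real solution.

p = -2.2361 or p = 2.2361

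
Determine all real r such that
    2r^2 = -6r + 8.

Bring every term to one side: 2r^2 + 6r - 8 = 0.
Factor: 2(r + 4)(r - 1) = 0.
So r = -4 or r = 1.

r = -4 or r = 1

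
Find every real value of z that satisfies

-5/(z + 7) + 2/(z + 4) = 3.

z = -8.4495 or z = -3.5505

Multiply both sides by (z + 7)(z + 4):
-5(z + 4) + 2(z + 7) = 3(z + 7)(z + 4).
Expand and collect terms: 3z² + 36z + 90 = 0.
By the quadratic formula, z = (-36 ± √216) / 6, so z ≈ -3.5505 or z ≈ -8.4495.
Neither value makes a denominator zero (z ≠ -7, z ≠ -4), so both are valid.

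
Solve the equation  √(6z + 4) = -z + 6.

Square both sides: 6z + 4 = (-z + 6)².
Expand and rearrange: z² - 18z + 32 = 0.
Solving gives z = 16 or z = 2.
Check each candidate in the original equation:
  z = 16: √(100) = 10, while -z + 6 = -10 — extraneous.
  z = 2: √(16) = 4, while -z + 6 = 4 — valid.

z = 2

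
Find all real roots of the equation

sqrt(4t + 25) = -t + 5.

t = 0

Square both sides: 4t + 25 = (-t + 5)^2.
Expand and rearrange: t^2 - 14t = 0.
Solving gives t = 14 or t = 0.
Check each candidate in the original equation:
  t = 14: sqrt(81) = 9, while -t + 5 = -9 — extraneous.
  t = 0: sqrt(25) = 5, while -t + 5 = 5 — valid.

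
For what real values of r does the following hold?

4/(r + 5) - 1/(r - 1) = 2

Multiply both sides by (r + 5)(r - 1):
4(r - 1) - (r + 5) = 2(r + 5)(r - 1).
Expand and collect terms: 2r² + 5r - 1 = 0.
By the quadratic formula, r = (-5 ± √33) / 4, so r ≈ 0.1861 or r ≈ -2.6861.
Neither value makes a denominator zero (r ≠ -5, r ≠ 1), so both are valid.

r = -2.6861 or r = 0.1861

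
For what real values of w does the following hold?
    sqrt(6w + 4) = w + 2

Square both sides: 6w + 4 = (w + 2)^2.
Expand and rearrange: w^2 - 2w = 0.
Solving gives w = 2 or w = 0.
Check each candidate in the original equation:
  w = 2: sqrt(16) = 4, while w + 2 = 4 — valid.
  w = 0: sqrt(4) = 2, while w + 2 = 2 — valid.

w = 0 or w = 2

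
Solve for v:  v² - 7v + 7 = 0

Discriminant: (-7)² − 4·1·7 = 21.
Quadratic formula: v = (7 ± √21) / 2.
So v = √(21)/2 + 7/2 ≈ 5.7913 or v = 7/2 - √(21)/2 ≈ 1.2087.

v = 1.2087 or v = 5.7913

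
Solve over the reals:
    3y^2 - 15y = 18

y = -1 or y = 6

Bring every term to one side: 3y^2 - 15y - 18 = 0.
Factor: 3(y - 6)(y + 1) = 0.
So y = 6 or y = -1.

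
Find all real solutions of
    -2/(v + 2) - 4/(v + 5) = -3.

Multiply both sides by (v + 2)(v + 5):
-2(v + 5) - 4(v + 2) = -3(v + 2)(v + 5).
Expand and collect terms: -3v² - 15v - 12 = 0.
Factor or apply the quadratic formula: v = -4 or v = -1.
Neither value makes a denominator zero (v ≠ -2, v ≠ -5), so both are valid.

v = -4 or v = -1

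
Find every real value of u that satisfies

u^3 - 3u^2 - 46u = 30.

u = -5 or u = -0.6904 or u = 8.6904

Rearrange: u^3 - 3u^2 - 46u - 30 = 0.
Possible rational roots are divisors of -30. Testing u = -5 gives 0, so (u + 5) is a factor.
Divide: u^3 - 3u^2 - 46u - 30 = (u + 5)(u^2 - 8u - 6).
Apply the quadratic formula to u^2 - 8u - 6 = 0: u = (8 +/- sqrt(88))/2, i.e. u ~= 8.6904 or u ~= -0.6904.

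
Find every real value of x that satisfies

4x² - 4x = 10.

Rearrange to standard form: 4x² - 4x - 10 = 0.
Discriminant: (-4)² − 4·4·(-10) = 176.
Quadratic formula: x = (4 ± √176) / 8.
So x = 1/2 + √(11)/2 ≈ 2.1583 or x = 1/2 - √(11)/2 ≈ -1.1583.

x = -1.1583 or x = 2.1583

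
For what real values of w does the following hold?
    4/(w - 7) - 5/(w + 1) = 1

w = -4.7284 or w = 9.7284

Multiply both sides by (w - 7)(w + 1):
4(w + 1) - 5(w - 7) = (w - 7)(w + 1).
Expand and collect terms: w^2 - 5w - 46 = 0.
By the quadratic formula, w = (5 +/- sqrt(209)) / 2, so w ~= 9.7284 or w ~= -4.7284.
Neither value makes a denominator zero (w != 7, w != -1), so both are valid.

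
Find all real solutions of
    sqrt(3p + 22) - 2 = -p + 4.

p = 1

Isolate the radical: sqrt(3p + 22) = -p + 6.
Square both sides: 3p + 22 = (-p + 6)^2.
Expand and rearrange: p^2 - 15p + 14 = 0.
Solving gives p = 14 or p = 1.
Check each candidate in the original equation:
  p = 14: sqrt(64) = 8, while -p + 6 = -8 — extraneous.
  p = 1: sqrt(25) = 5, while -p + 6 = 5 — valid.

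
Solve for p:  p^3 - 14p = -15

Rearrange: p^3 - 14p + 15 = 0.
Possible rational roots are divisors of 15. Testing p = 3 gives 0, so (p - 3) is a factor.
Divide: p^3 - 14p + 15 = (p - 3)(p^2 + 3p - 5).
Apply the quadratic formula to p^2 + 3p - 5 = 0: p = (-3 +/- sqrt(29))/2, i.e. p ~= 1.1926 or p ~= -4.1926.

p = -4.1926 or p = 1.1926 or p = 3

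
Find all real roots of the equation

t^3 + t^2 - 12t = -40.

t = -5

Rearrange: t^3 + t^2 - 12t + 40 = 0.
Possible rational roots are divisors of 40. Testing t = -5 gives 0, so (t + 5) is a factor.
Divide: t^3 + t^2 - 12t + 40 = (t + 5)(t^2 - 4t + 8).
The quadratic t^2 - 4t + 8 has discriminant -16 < 0, so no further real roots.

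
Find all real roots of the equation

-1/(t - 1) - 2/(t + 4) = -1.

t = -2.4495 or t = 2.4495

Multiply both sides by (t - 1)(t + 4):
-(t + 4) - 2(t - 1) = -(t - 1)(t + 4).
Expand and collect terms: -t² + 6 = 0.
By the quadratic formula, t = (0 ± √24) / -2, so t ≈ -2.4495 or t ≈ 2.4495.
Neither value makes a denominator zero (t ≠ 1, t ≠ -4), so both are valid.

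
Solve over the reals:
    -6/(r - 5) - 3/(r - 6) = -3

r = 5.5858 or r = 8.4142

Multiply both sides by (r - 5)(r - 6):
-6(r - 6) - 3(r - 5) = -3(r - 5)(r - 6).
Expand and collect terms: -3r^2 + 42r - 141 = 0.
By the quadratic formula, r = (-42 +/- sqrt(72)) / -6, so r ~= 5.5858 or r ~= 8.4142.
Neither value makes a denominator zero (r != 5, r != 6), so both are valid.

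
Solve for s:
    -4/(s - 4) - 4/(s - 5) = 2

s = 0.4384 or s = 4.5616

Multiply both sides by (s - 4)(s - 5):
-4(s - 5) - 4(s - 4) = 2(s - 4)(s - 5).
Expand and collect terms: 2s² - 10s + 4 = 0.
By the quadratic formula, s = (10 ± √68) / 4, so s ≈ 4.5616 or s ≈ 0.4384.
Neither value makes a denominator zero (s ≠ 4, s ≠ 5), so both are valid.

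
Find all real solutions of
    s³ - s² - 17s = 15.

Rearrange: s³ - s² - 17s - 15 = 0.
Possible rational roots are divisors of -15. Testing s = -3 gives 0, so (s + 3) is a factor.
Divide: s³ - s² - 17s - 15 = (s + 3)(s² - 4s - 5).
Factor the quadratic: s = 5 or s = -1.

s = -3 or s = -1 or s = 5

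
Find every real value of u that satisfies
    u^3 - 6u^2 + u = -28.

Rearrange: u^3 - 6u^2 + u + 28 = 0.
Possible rational roots are divisors of 28. Testing u = 4 gives 0, so (u - 4) is a factor.
Divide: u^3 - 6u^2 + u + 28 = (u - 4)(u^2 - 2u - 7).
Apply the quadratic formula to u^2 - 2u - 7 = 0: u = (2 +/- sqrt(32))/2, i.e. u ~= 3.8284 or u ~= -1.8284.

u = -1.8284 or u = 3.8284 or u = 4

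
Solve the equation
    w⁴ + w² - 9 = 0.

w = -1.5942 or w = 1.5942

Let u = w². The equation becomes u² + u - 9 = 0.
By the quadratic formula, u = -1/2 + √(37)/2 or u = -√(37)/2 - 1/2.
w² = -1/2 + √(37)/2 gives w = ±√(-1/2 + √(37)/2) ≈ ±1.5942.
w² = -√(37)/2 - 1/2 < 0 has no real solution.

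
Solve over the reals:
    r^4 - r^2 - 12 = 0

Let u = r^2. The equation becomes u^2 - u - 12 = 0.
Factor: (u - 4)(u + 3) = 0, so u = 4 or u = -3.
r^2 = 4 gives r = +/-2.
r^2 = -3 < 0 has no real solution.

r = -2 or r = 2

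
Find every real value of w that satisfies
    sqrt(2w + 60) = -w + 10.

Square both sides: 2w + 60 = (-w + 10)^2.
Expand and rearrange: w^2 - 22w + 40 = 0.
Solving gives w = 20 or w = 2.
Check each candidate in the original equation:
  w = 20: sqrt(100) = 10, while -w + 10 = -10 — extraneous.
  w = 2: sqrt(64) = 8, while -w + 10 = 8 — valid.

w = 2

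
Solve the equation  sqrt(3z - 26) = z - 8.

z = 9 or z = 10

Square both sides: 3z - 26 = (z - 8)^2.
Expand and rearrange: z^2 - 19z + 90 = 0.
Solving gives z = 10 or z = 9.
Check each candidate in the original equation:
  z = 10: sqrt(4) = 2, while z - 8 = 2 — valid.
  z = 9: sqrt(1) = 1, while z - 8 = 1 — valid.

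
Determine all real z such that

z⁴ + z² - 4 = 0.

Let u = z². The equation becomes u² + u - 4 = 0.
By the quadratic formula, u = -1/2 + √(17)/2 or u = -√(17)/2 - 1/2.
z² = -1/2 + √(17)/2 gives z = ±√(-1/2 + √(17)/2) ≈ ±1.2496.
z² = -√(17)/2 - 1/2 < 0 has no real solution.

z = -1.2496 or z = 1.2496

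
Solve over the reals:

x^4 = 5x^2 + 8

Let u = x^2. The equation becomes u^2 - 5u - 8 = 0.
By the quadratic formula, u = 5/2 + sqrt(57)/2 or u = 5/2 - sqrt(57)/2.
x^2 = 5/2 + sqrt(57)/2 gives x = +/-sqrt(5/2 + sqrt(57)/2) ~= +/-2.505.
x^2 = 5/2 - sqrt(57)/2 < 0 has no real solution.

x = -2.505 or x = 2.505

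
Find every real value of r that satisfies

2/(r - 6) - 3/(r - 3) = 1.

Multiply both sides by (r - 6)(r - 3):
2(r - 3) - 3(r - 6) = (r - 6)(r - 3).
Expand and collect terms: r² - 8r + 6 = 0.
By the quadratic formula, r = (8 ± √40) / 2, so r ≈ 7.1623 or r ≈ 0.8377.
Neither value makes a denominator zero (r ≠ 6, r ≠ 3), so both are valid.

r = 0.8377 or r = 7.1623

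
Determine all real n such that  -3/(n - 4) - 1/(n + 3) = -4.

n = -2.7749 or n = 4.7749

Multiply both sides by (n - 4)(n + 3):
-3(n + 3) - (n - 4) = -4(n - 4)(n + 3).
Expand and collect terms: -4n² + 8n + 53 = 0.
By the quadratic formula, n = (-8 ± √912) / -8, so n ≈ -2.7749 or n ≈ 4.7749.
Neither value makes a denominator zero (n ≠ 4, n ≠ -3), so both are valid.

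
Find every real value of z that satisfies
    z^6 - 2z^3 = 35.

z = -1.71 or z = 1.9129

Let u = z^3. The equation becomes u^2 - 2u - 35 = 0.
Factor: (u - 7)(u + 5) = 0, so u = 7 or u = -5.
z^3 = 7 gives z = (7)^(1/3) ~= 1.9129.
z^3 = -5 gives z = -(5)^(1/3) ~= -1.71.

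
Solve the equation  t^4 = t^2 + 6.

Let u = t^2. The equation becomes u^2 - u - 6 = 0.
Factor: (u + 2)(u - 3) = 0, so u = -2 or u = 3.
t^2 = -2 < 0 has no real solution.
t^2 = 3 gives t = +/-sqrt(3) ~= +/-1.7321.

t = -1.7321 or t = 1.7321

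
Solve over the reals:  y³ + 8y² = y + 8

Rearrange: y³ + 8y² - y - 8 = 0.
Possible rational roots are divisors of -8. Testing y = -1 gives 0, so (y + 1) is a factor.
Divide: y³ + 8y² - y - 8 = (y + 1)(y² + 7y - 8).
Factor the quadratic: y = 1 or y = -8.

y = -8 or y = -1 or y = 1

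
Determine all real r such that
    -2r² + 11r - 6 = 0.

r = 0.614 or r = 4.886

Discriminant: (11)² − 4·(-2)·(-6) = 73.
Quadratic formula: r = (-11 ± √73) / (-4).
So r = 11/4 - √(73)/4 ≈ 0.614 or r = √(73)/4 + 11/4 ≈ 4.886.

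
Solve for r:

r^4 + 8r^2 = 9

Let u = r^2. The equation becomes u^2 + 8u - 9 = 0.
Factor: (u + 9)(u - 1) = 0, so u = -9 or u = 1.
r^2 = -9 < 0 has no real solution.
r^2 = 1 gives r = +/-1.

r = -1 or r = 1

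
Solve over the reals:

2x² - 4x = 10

Rearrange to standard form: 2x² - 4x - 10 = 0.
Discriminant: (-4)² − 4·2·(-10) = 96.
Quadratic formula: x = (4 ± √96) / 4.
So x = 1 + √(6) ≈ 3.4495 or x = 1 - √(6) ≈ -1.4495.

x = -1.4495 or x = 3.4495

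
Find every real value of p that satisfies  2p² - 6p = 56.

p = -4 or p = 7

Bring every term to one side: 2p² - 6p - 56 = 0.
Factor: 2(p + 4)(p - 7) = 0.
So p = -4 or p = 7.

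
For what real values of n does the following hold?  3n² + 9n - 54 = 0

Factor: 3(n + 6)(n - 3) = 0.
So n = -6 or n = 3.

n = -6 or n = 3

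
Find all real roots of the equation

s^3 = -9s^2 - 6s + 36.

Rearrange: s^3 + 9s^2 + 6s - 36 = 0.
Possible rational roots are divisors of -36. Testing s = -3 gives 0, so (s + 3) is a factor.
Divide: s^3 + 9s^2 + 6s - 36 = (s + 3)(s^2 + 6s - 12).
Apply the quadratic formula to s^2 + 6s - 12 = 0: s = (-6 +/- sqrt(84))/2, i.e. s ~= 1.5826 or s ~= -7.5826.

s = -7.5826 or s = -3 or s = 1.5826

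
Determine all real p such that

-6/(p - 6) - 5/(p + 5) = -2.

p = -3.1189 or p = 9.6189

Multiply both sides by (p - 6)(p + 5):
-6(p + 5) - 5(p - 6) = -2(p - 6)(p + 5).
Expand and collect terms: -2p^2 + 13p + 60 = 0.
By the quadratic formula, p = (-13 +/- sqrt(649)) / -4, so p ~= -3.1189 or p ~= 9.6189.
Neither value makes a denominator zero (p != 6, p != -5), so both are valid.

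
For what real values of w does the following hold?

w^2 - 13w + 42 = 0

Factor: (w - 6)(w - 7) = 0.
So w = 6 or w = 7.

w = 6 or w = 7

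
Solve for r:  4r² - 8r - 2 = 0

r = -0.2247 or r = 2.2247

Discriminant: (-8)² − 4·4·(-2) = 96.
Quadratic formula: r = (8 ± √96) / 8.
So r = 1 + √(6)/2 ≈ 2.2247 or r = 1 - √(6)/2 ≈ -0.2247.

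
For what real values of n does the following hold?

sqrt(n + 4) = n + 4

n = -4 or n = -3

Square both sides: n + 4 = (n + 4)^2.
Expand and rearrange: n^2 + 7n + 12 = 0.
Solving gives n = -3 or n = -4.
Check each candidate in the original equation:
  n = -3: sqrt(1) = 1, while n + 4 = 1 — valid.
  n = -4: sqrt(0) = 0, while n + 4 = 0 — valid.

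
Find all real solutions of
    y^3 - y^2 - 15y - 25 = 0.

Possible rational roots are divisors of -25. Testing y = 5 gives 0, so (y - 5) is a factor.
Divide: y^3 - y^2 - 15y - 25 = (y - 5)(y^2 + 4y + 5).
The quadratic y^2 + 4y + 5 has discriminant -4 < 0, so no further real roots.

y = 5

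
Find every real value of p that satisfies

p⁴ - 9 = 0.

p = -1.7321 or p = 1.7321

Let u = p². The equation becomes u² - 9 = 0.
Factor: (u + 3)(u - 3) = 0, so u = -3 or u = 3.
p² = -3 < 0 has no real solution.
p² = 3 gives p = ±√(3) ≈ ±1.7321.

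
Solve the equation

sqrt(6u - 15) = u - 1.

u = 4

Square both sides: 6u - 15 = (u - 1)^2.
Expand and rearrange: u^2 - 8u + 16 = 0.
This gives the repeated root u = 4.
Check in the original equation:
  u = 4: sqrt(9) = 3, while u - 1 = 3 — valid.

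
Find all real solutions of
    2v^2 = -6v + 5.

v = -3.6794 or v = 0.6794

Rearrange to standard form: 2v^2 + 6v - 5 = 0.
Discriminant: (6)^2 - 4*2*(-5) = 76.
Quadratic formula: v = (-6 +/- sqrt(76)) / 4.
So v = -3/2 + sqrt(19)/2 ~= 0.6794 or v = -sqrt(19)/2 - 3/2 ~= -3.6794.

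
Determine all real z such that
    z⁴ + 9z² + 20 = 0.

No real solutions.

Let u = z². The equation becomes u² + 9u + 20 = 0.
Factor: (u + 5)(u + 4) = 0, so u = -5 or u = -4.
z² = -5 < 0 has no real solution.
z² = -4 < 0 has no real solution.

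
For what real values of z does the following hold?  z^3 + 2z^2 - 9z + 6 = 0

z = -4.3723 or z = 1 or z = 1.3723

Possible rational roots are divisors of 6. Testing z = 1 gives 0, so (z - 1) is a factor.
Divide: z^3 + 2z^2 - 9z + 6 = (z - 1)(z^2 + 3z - 6).
Apply the quadratic formula to z^2 + 3z - 6 = 0: z = (-3 +/- sqrt(33))/2, i.e. z ~= 1.3723 or z ~= -4.3723.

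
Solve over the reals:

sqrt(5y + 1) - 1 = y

Isolate the radical: sqrt(5y + 1) = y + 1.
Square both sides: 5y + 1 = (y + 1)^2.
Expand and rearrange: y^2 - 3y = 0.
Solving gives y = 3 or y = 0.
Check each candidate in the original equation:
  y = 3: sqrt(16) = 4, while y + 1 = 4 — valid.
  y = 0: sqrt(1) = 1, while y + 1 = 1 — valid.

y = 0 or y = 3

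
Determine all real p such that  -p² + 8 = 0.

p = -2.8284 or p = 2.8284

Discriminant: (0)² − 4·(-1)·8 = 32.
Quadratic formula: p = (0 ± √32) / (-2).
So p = -2·√(2) ≈ -2.8284 or p = 2·√(2) ≈ 2.8284.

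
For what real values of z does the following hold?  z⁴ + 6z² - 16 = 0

z = -1.4142 or z = 1.4142

Let u = z². The equation becomes u² + 6u - 16 = 0.
Factor: (u + 8)(u - 2) = 0, so u = -8 or u = 2.
z² = -8 < 0 has no real solution.
z² = 2 gives z = ±√(2) ≈ ±1.4142.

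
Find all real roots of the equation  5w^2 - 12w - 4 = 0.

w = -0.2967 or w = 2.6967

Discriminant: (-12)^2 - 4*5*(-4) = 224.
Quadratic formula: w = (12 +/- sqrt(224)) / 10.
So w = 6/5 + 2*sqrt(14)/5 ~= 2.6967 or w = 6/5 - 2*sqrt(14)/5 ~= -0.2967.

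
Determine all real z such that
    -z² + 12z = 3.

z = 0.2554 or z = 11.7446

Rearrange to standard form: -z² + 12z - 3 = 0.
Discriminant: (12)² − 4·(-1)·(-3) = 132.
Quadratic formula: z = (-12 ± √132) / (-2).
So z = 6 - √(33) ≈ 0.2554 or z = √(33) + 6 ≈ 11.7446.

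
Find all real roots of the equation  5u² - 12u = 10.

u = -0.6547 or u = 3.0547

Rearrange to standard form: 5u² - 12u - 10 = 0.
Discriminant: (-12)² − 4·5·(-10) = 344.
Quadratic formula: u = (12 ± √344) / 10.
So u = 6/5 + √(86)/5 ≈ 3.0547 or u = 6/5 - √(86)/5 ≈ -0.6547.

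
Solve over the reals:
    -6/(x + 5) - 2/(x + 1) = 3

x = -7.2393 or x = -1.4274

Multiply both sides by (x + 5)(x + 1):
-6(x + 1) - 2(x + 5) = 3(x + 5)(x + 1).
Expand and collect terms: 3x^2 + 26x + 31 = 0.
By the quadratic formula, x = (-26 +/- sqrt(304)) / 6, so x ~= -1.4274 or x ~= -7.2393.
Neither value makes a denominator zero (x != -5, x != -1), so both are valid.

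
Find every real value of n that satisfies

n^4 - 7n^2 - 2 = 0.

n = -2.6972 or n = 2.6972

Let u = n^2. The equation becomes u^2 - 7u - 2 = 0.
By the quadratic formula, u = 7/2 + sqrt(57)/2 or u = 7/2 - sqrt(57)/2.
n^2 = 7/2 + sqrt(57)/2 gives n = +/-sqrt(7/2 + sqrt(57)/2) ~= +/-2.6972.
n^2 = 7/2 - sqrt(57)/2 < 0 has no real solution.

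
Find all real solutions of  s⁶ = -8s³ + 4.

Let u = s³. The equation becomes u² + 8u - 4 = 0.
By the quadratic formula, u = -4 + 2·√(5) or u = -2·√(5) - 4.
s³ = -4 + 2·√(5) gives s = ∛(-4 + 2·√(5)) ≈ 0.7787.
s³ = -2·√(5) - 4 gives s = -∛(4 + 2·√(5)) ≈ -2.0386.

s = -2.0386 or s = 0.7787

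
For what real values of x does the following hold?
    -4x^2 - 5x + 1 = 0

x = -1.4254 or x = 0.1754

Discriminant: (-5)^2 - 4*(-4)*1 = 41.
Quadratic formula: x = (5 +/- sqrt(41)) / (-8).
So x = -sqrt(41)/8 - 5/8 ~= -1.4254 or x = -5/8 + sqrt(41)/8 ~= 0.1754.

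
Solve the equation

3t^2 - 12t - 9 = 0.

t = -0.6458 or t = 4.6458

Discriminant: (-12)^2 - 4*3*(-9) = 252.
Quadratic formula: t = (12 +/- sqrt(252)) / 6.
So t = 2 + sqrt(7) ~= 4.6458 or t = 2 - sqrt(7) ~= -0.6458.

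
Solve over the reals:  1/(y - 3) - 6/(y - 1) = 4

y = -0.3972 or y = 3.1472

Multiply both sides by (y - 3)(y - 1):
(y - 1) - 6(y - 3) = 4(y - 3)(y - 1).
Expand and collect terms: 4y² - 11y - 5 = 0.
By the quadratic formula, y = (11 ± √201) / 8, so y ≈ 3.1472 or y ≈ -0.3972.
Neither value makes a denominator zero (y ≠ 3, y ≠ 1), so both are valid.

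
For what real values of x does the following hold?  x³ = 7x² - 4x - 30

Rearrange: x³ - 7x² + 4x + 30 = 0.
Possible rational roots are divisors of 30. Testing x = 5 gives 0, so (x - 5) is a factor.
Divide: x³ - 7x² + 4x + 30 = (x - 5)(x² - 2x - 6).
Apply the quadratic formula to x² - 2x - 6 = 0: x = (2 ± √28)/2, i.e. x ≈ 3.6458 or x ≈ -1.6458.

x = -1.6458 or x = 3.6458 or x = 5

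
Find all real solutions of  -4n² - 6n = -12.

Rearrange to standard form: -4n² - 6n + 12 = 0.
Discriminant: (-6)² − 4·(-4)·12 = 228.
Quadratic formula: n = (6 ± √228) / (-8).
So n = -√(57)/4 - 3/4 ≈ -2.6375 or n = -3/4 + √(57)/4 ≈ 1.1375.

n = -2.6375 or n = 1.1375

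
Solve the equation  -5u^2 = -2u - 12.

Rearrange to standard form: -5u^2 + 2u + 12 = 0.
Discriminant: (2)^2 - 4*(-5)*12 = 244.
Quadratic formula: u = (-2 +/- sqrt(244)) / (-10).
So u = 1/5 - sqrt(61)/5 ~= -1.362 or u = 1/5 + sqrt(61)/5 ~= 1.762.

u = -1.362 or u = 1.762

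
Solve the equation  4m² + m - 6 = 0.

m = -1.3561 or m = 1.1061

Discriminant: (1)² − 4·4·(-6) = 97.
Quadratic formula: m = (-1 ± √97) / 8.
So m = -1/8 + √(97)/8 ≈ 1.1061 or m = -√(97)/8 - 1/8 ≈ -1.3561.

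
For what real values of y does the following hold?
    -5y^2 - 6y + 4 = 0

y = -1.677 or y = 0.477

Discriminant: (-6)^2 - 4*(-5)*4 = 116.
Quadratic formula: y = (6 +/- sqrt(116)) / (-10).
So y = -sqrt(29)/5 - 3/5 ~= -1.677 or y = -3/5 + sqrt(29)/5 ~= 0.477.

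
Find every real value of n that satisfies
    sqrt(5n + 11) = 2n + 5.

n = -2 or n = -1.75

Square both sides: 5n + 11 = (2n + 5)^2.
Expand and rearrange: 4n^2 + 15n + 14 = 0.
Solving gives n = -1.75 or n = -2.
Check each candidate in the original equation:
  n = -1.75: sqrt(2.25) = 1.5, while 2n + 5 = 1.5 — valid.
  n = -2: sqrt(1) = 1, while 2n + 5 = 1 — valid.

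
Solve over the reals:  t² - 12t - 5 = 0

t = -0.4031 or t = 12.4031

Discriminant: (-12)² − 4·1·(-5) = 164.
Quadratic formula: t = (12 ± √164) / 2.
So t = 6 + √(41) ≈ 12.4031 or t = 6 - √(41) ≈ -0.4031.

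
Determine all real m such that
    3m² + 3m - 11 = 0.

Discriminant: (3)² − 4·3·(-11) = 141.
Quadratic formula: m = (-3 ± √141) / 6.
So m = -1/2 + √(141)/6 ≈ 1.4791 or m = -√(141)/6 - 1/2 ≈ -2.4791.

m = -2.4791 or m = 1.4791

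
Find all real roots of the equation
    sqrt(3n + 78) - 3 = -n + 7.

n = 1

Isolate the radical: sqrt(3n + 78) = -n + 10.
Square both sides: 3n + 78 = (-n + 10)^2.
Expand and rearrange: n^2 - 23n + 22 = 0.
Solving gives n = 22 or n = 1.
Check each candidate in the original equation:
  n = 22: sqrt(144) = 12, while -n + 10 = -12 — extraneous.
  n = 1: sqrt(81) = 9, while -n + 10 = 9 — valid.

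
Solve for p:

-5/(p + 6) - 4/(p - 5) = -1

p = -2.7082 or p = 10.7082

Multiply both sides by (p + 6)(p - 5):
-5(p - 5) - 4(p + 6) = -(p + 6)(p - 5).
Expand and collect terms: -p^2 + 8p + 29 = 0.
By the quadratic formula, p = (-8 +/- sqrt(180)) / -2, so p ~= -2.7082 or p ~= 10.7082.
Neither value makes a denominator zero (p != -6, p != 5), so both are valid.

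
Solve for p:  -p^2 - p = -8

Rearrange to standard form: -p^2 - p + 8 = 0.
Discriminant: (-1)^2 - 4*(-1)*8 = 33.
Quadratic formula: p = (1 +/- sqrt(33)) / (-2).
So p = -sqrt(33)/2 - 1/2 ~= -3.3723 or p = -1/2 + sqrt(33)/2 ~= 2.3723.

p = -3.3723 or p = 2.3723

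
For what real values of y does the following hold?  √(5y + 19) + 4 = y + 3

Isolate the radical: √(5y + 19) = y - 1.
Square both sides: 5y + 19 = (y - 1)².
Expand and rearrange: y² - 7y - 18 = 0.
Solving gives y = 9 or y = -2.
Check each candidate in the original equation:
  y = 9: √(64) = 8, while y - 1 = 8 — valid.
  y = -2: √(9) = 3, while y - 1 = -3 — extraneous.

y = 9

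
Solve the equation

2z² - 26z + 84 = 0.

Factor: 2(z - 7)(z - 6) = 0.
So z = 7 or z = 6.

z = 6 or z = 7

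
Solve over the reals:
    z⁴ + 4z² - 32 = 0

z = -2 or z = 2

Let u = z². The equation becomes u² + 4u - 32 = 0.
Factor: (u + 8)(u - 4) = 0, so u = -8 or u = 4.
z² = -8 < 0 has no real solution.
z² = 4 gives z = ±2.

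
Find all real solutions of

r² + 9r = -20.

Bring every term to one side: r² + 9r + 20 = 0.
Factor: (r + 5)(r + 4) = 0.
So r = -5 or r = -4.

r = -5 or r = -4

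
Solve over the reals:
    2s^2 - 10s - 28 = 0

s = -2 or s = 7

Factor: 2(s + 2)(s - 7) = 0.
So s = -2 or s = 7.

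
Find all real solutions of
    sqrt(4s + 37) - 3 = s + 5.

s = -3

Isolate the radical: sqrt(4s + 37) = s + 8.
Square both sides: 4s + 37 = (s + 8)^2.
Expand and rearrange: s^2 + 12s + 27 = 0.
Solving gives s = -3 or s = -9.
Check each candidate in the original equation:
  s = -3: sqrt(25) = 5, while s + 8 = 5 — valid.
  s = -9: sqrt(1) = 1, while s + 8 = -1 — extraneous.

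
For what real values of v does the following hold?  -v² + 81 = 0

Factor: -1(v + 9)(v - 9) = 0.
So v = -9 or v = 9.

v = -9 or v = 9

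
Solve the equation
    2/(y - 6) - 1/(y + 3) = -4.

y = -2.7348 or y = 5.4848

Multiply both sides by (y - 6)(y + 3):
2(y + 3) - (y - 6) = -4(y - 6)(y + 3).
Expand and collect terms: -4y² + 11y + 60 = 0.
By the quadratic formula, y = (-11 ± √1081) / -8, so y ≈ -2.7348 or y ≈ 5.4848.
Neither value makes a denominator zero (y ≠ 6, y ≠ -3), so both are valid.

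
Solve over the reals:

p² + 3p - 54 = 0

p = -9 or p = 6

Factor: (p - 6)(p + 9) = 0.
So p = 6 or p = -9.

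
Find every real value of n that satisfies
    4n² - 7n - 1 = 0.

n = -0.1328 or n = 1.8828

Discriminant: (-7)² − 4·4·(-1) = 65.
Quadratic formula: n = (7 ± √65) / 8.
So n = 7/8 + √(65)/8 ≈ 1.8828 or n = 7/8 - √(65)/8 ≈ -0.1328.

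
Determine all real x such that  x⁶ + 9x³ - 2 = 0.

Let u = x³. The equation becomes u² + 9u - 2 = 0.
By the quadratic formula, u = -9/2 + √(89)/2 or u = -√(89)/2 - 9/2.
x³ = -9/2 + √(89)/2 gives x = ∛(-9/2 + √(89)/2) ≈ 0.6009.
x³ = -√(89)/2 - 9/2 gives x = -∛(9/2 + √(89)/2) ≈ -2.0967.

x = -2.0967 or x = 0.6009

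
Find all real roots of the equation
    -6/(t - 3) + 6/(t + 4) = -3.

t = -5.6235 or t = 4.6235

Multiply both sides by (t - 3)(t + 4):
-6(t + 4) + 6(t - 3) = -3(t - 3)(t + 4).
Expand and collect terms: -3t^2 - 3t + 78 = 0.
By the quadratic formula, t = (3 +/- sqrt(945)) / -6, so t ~= -5.6235 or t ~= 4.6235.
Neither value makes a denominator zero (t != 3, t != -4), so both are valid.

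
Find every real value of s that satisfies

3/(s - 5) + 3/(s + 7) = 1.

s = -4.7082 or s = 8.7082

Multiply both sides by (s - 5)(s + 7):
3(s + 7) + 3(s - 5) = (s - 5)(s + 7).
Expand and collect terms: s^2 - 4s - 41 = 0.
By the quadratic formula, s = (4 +/- sqrt(180)) / 2, so s ~= 8.7082 or s ~= -4.7082.
Neither value makes a denominator zero (s != 5, s != -7), so both are valid.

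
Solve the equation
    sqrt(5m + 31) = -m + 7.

m = 1

Square both sides: 5m + 31 = (-m + 7)^2.
Expand and rearrange: m^2 - 19m + 18 = 0.
Solving gives m = 18 or m = 1.
Check each candidate in the original equation:
  m = 18: sqrt(121) = 11, while -m + 7 = -11 — extraneous.
  m = 1: sqrt(36) = 6, while -m + 7 = 6 — valid.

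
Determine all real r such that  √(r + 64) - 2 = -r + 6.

Isolate the radical: √(r + 64) = -r + 8.
Square both sides: r + 64 = (-r + 8)².
Expand and rearrange: r² - 17r = 0.
Solving gives r = 17 or r = 0.
Check each candidate in the original equation:
  r = 17: √(81) = 9, while -r + 8 = -9 — extraneous.
  r = 0: √(64) = 8, while -r + 8 = 8 — valid.

r = 0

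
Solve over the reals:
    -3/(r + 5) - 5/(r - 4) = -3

r = -4.1694 or r = 5.8361

Multiply both sides by (r + 5)(r - 4):
-3(r - 4) - 5(r + 5) = -3(r + 5)(r - 4).
Expand and collect terms: -3r² + 5r + 73 = 0.
By the quadratic formula, r = (-5 ± √901) / -6, so r ≈ -4.1694 or r ≈ 5.8361.
Neither value makes a denominator zero (r ≠ -5, r ≠ 4), so both are valid.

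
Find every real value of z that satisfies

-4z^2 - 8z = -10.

Rearrange to standard form: -4z^2 - 8z + 10 = 0.
Discriminant: (-8)^2 - 4*(-4)*10 = 224.
Quadratic formula: z = (8 +/- sqrt(224)) / (-8).
So z = -sqrt(14)/2 - 1 ~= -2.8708 or z = -1 + sqrt(14)/2 ~= 0.8708.

z = -2.8708 or z = 0.8708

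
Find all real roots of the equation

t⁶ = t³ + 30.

Let u = t³. The equation becomes u² - u - 30 = 0.
Factor: (u - 6)(u + 5) = 0, so u = 6 or u = -5.
t³ = 6 gives t = ∛(6) ≈ 1.8171.
t³ = -5 gives t = -∛(5) ≈ -1.71.

t = -1.71 or t = 1.8171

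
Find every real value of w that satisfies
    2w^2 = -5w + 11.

Rearrange to standard form: 2w^2 + 5w - 11 = 0.
Discriminant: (5)^2 - 4*2*(-11) = 113.
Quadratic formula: w = (-5 +/- sqrt(113)) / 4.
So w = -5/4 + sqrt(113)/4 ~= 1.4075 or w = -sqrt(113)/4 - 5/4 ~= -3.9075.

w = -3.9075 or w = 1.4075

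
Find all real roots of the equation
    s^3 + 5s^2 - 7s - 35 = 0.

s = -5 or s = -2.6458 or s = 2.6458

Possible rational roots are divisors of -35. Testing s = -5 gives 0, so (s + 5) is a factor.
Divide: s^3 + 5s^2 - 7s - 35 = (s + 5)(s^2 - 7).
Apply the quadratic formula to s^2 - 7 = 0: s = (0 +/- sqrt(28))/2, i.e. s ~= 2.6458 or s ~= -2.6458.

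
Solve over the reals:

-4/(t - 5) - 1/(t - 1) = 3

Multiply both sides by (t - 5)(t - 1):
-4(t - 1) - (t - 5) = 3(t - 5)(t - 1).
Expand and collect terms: 3t^2 - 13t + 6 = 0.
By the quadratic formula, t = (13 +/- sqrt(97)) / 6, so t ~= 3.8081 or t ~= 0.5252.
Neither value makes a denominator zero (t != 5, t != 1), so both are valid.

t = 0.5252 or t = 3.8081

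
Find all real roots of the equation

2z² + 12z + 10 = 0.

Factor: 2(z + 5)(z + 1) = 0.
So z = -5 or z = -1.

z = -5 or z = -1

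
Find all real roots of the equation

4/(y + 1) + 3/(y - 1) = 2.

Multiply both sides by (y + 1)(y - 1):
4(y - 1) + 3(y + 1) = 2(y + 1)(y - 1).
Expand and collect terms: 2y^2 - 7y - 1 = 0.
By the quadratic formula, y = (7 +/- sqrt(57)) / 4, so y ~= 3.6375 or y ~= -0.1375.
Neither value makes a denominator zero (y != -1, y != 1), so both are valid.

y = -0.1375 or y = 3.6375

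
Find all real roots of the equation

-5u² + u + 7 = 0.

Discriminant: (1)² − 4·(-5)·7 = 141.
Quadratic formula: u = (-1 ± √141) / (-10).
So u = 1/10 - √(141)/10 ≈ -1.0874 or u = 1/10 + √(141)/10 ≈ 1.2874.

u = -1.0874 or u = 1.2874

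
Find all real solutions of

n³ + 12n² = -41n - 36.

n = -6.6458 or n = -4 or n = -1.3542

Rearrange: n³ + 12n² + 41n + 36 = 0.
Possible rational roots are divisors of 36. Testing n = -4 gives 0, so (n + 4) is a factor.
Divide: n³ + 12n² + 41n + 36 = (n + 4)(n² + 8n + 9).
Apply the quadratic formula to n² + 8n + 9 = 0: n = (-8 ± √28)/2, i.e. n ≈ -1.3542 or n ≈ -6.6458.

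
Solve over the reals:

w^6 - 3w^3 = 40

Let u = w^3. The equation becomes u^2 - 3u - 40 = 0.
Factor: (u - 8)(u + 5) = 0, so u = 8 or u = -5.
w^3 = 8 gives w = 2.
w^3 = -5 gives w = -(5)^(1/3) ~= -1.71.

w = -1.71 or w = 2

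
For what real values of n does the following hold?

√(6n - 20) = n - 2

n = 4 or n = 6

Square both sides: 6n - 20 = (n - 2)².
Expand and rearrange: n² - 10n + 24 = 0.
Solving gives n = 6 or n = 4.
Check each candidate in the original equation:
  n = 6: √(16) = 4, while n - 2 = 4 — valid.
  n = 4: √(4) = 2, while n - 2 = 2 — valid.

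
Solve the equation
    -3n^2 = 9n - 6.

n = -3.5616 or n = 0.5616

Rearrange to standard form: -3n^2 - 9n + 6 = 0.
Discriminant: (-9)^2 - 4*(-3)*6 = 153.
Quadratic formula: n = (9 +/- sqrt(153)) / (-6).
So n = -sqrt(17)/2 - 3/2 ~= -3.5616 or n = -3/2 + sqrt(17)/2 ~= 0.5616.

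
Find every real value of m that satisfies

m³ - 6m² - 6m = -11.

Rearrange: m³ - 6m² - 6m + 11 = 0.
Possible rational roots are divisors of 11. Testing m = 1 gives 0, so (m - 1) is a factor.
Divide: m³ - 6m² - 6m + 11 = (m - 1)(m² - 5m - 11).
Apply the quadratic formula to m² - 5m - 11 = 0: m = (5 ± √69)/2, i.e. m ≈ 6.6533 or m ≈ -1.6533.

m = -1.6533 or m = 1 or m = 6.6533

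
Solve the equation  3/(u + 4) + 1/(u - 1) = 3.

u = -3.0756 or u = 1.4089

Multiply both sides by (u + 4)(u - 1):
3(u - 1) + (u + 4) = 3(u + 4)(u - 1).
Expand and collect terms: 3u² + 5u - 13 = 0.
By the quadratic formula, u = (-5 ± √181) / 6, so u ≈ 1.4089 or u ≈ -3.0756.
Neither value makes a denominator zero (u ≠ -4, u ≠ 1), so both are valid.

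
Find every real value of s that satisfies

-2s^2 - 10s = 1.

Rearrange to standard form: -2s^2 - 10s - 1 = 0.
Discriminant: (-10)^2 - 4*(-2)*(-1) = 92.
Quadratic formula: s = (10 +/- sqrt(92)) / (-4).
So s = -5/2 - sqrt(23)/2 ~= -4.8979 or s = -5/2 + sqrt(23)/2 ~= -0.1021.

s = -4.8979 or s = -0.1021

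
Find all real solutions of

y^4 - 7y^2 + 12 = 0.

Let u = y^2. The equation becomes u^2 - 7u + 12 = 0.
Factor: (u - 4)(u - 3) = 0, so u = 4 or u = 3.
y^2 = 4 gives y = +/-2.
y^2 = 3 gives y = +/-sqrt(3) ~= +/-1.7321.

y = -2 or y = -1.7321 or y = 1.7321 or y = 2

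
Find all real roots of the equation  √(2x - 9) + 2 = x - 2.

x = 5

Isolate the radical: √(2x - 9) = x - 4.
Square both sides: 2x - 9 = (x - 4)².
Expand and rearrange: x² - 10x + 25 = 0.
This gives the repeated root x = 5.
Check in the original equation:
  x = 5: √(1) = 1, while x - 4 = 1 — valid.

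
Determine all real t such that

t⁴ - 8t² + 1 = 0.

t = -2.8059 or t = -0.3564 or t = 0.3564 or t = 2.8059

Let u = t². The equation becomes u² - 8u + 1 = 0.
By the quadratic formula, u = √(15) + 4 or u = 4 - √(15).
t² = √(15) + 4 gives t = ±√(√(15) + 4) ≈ ±2.8059.
t² = 4 - √(15) gives t = ±√(4 - √(15)) ≈ ±0.3564.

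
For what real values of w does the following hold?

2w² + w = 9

Rearrange to standard form: 2w² + w - 9 = 0.
Discriminant: (1)² − 4·2·(-9) = 73.
Quadratic formula: w = (-1 ± √73) / 4.
So w = -1/4 + √(73)/4 ≈ 1.886 or w = -√(73)/4 - 1/4 ≈ -2.386.

w = -2.386 or w = 1.886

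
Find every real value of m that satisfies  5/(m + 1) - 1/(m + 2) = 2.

m = -2.1583 or m = 1.1583

Multiply both sides by (m + 1)(m + 2):
5(m + 2) - (m + 1) = 2(m + 1)(m + 2).
Expand and collect terms: 2m² + 2m - 5 = 0.
By the quadratic formula, m = (-2 ± √44) / 4, so m ≈ 1.1583 or m ≈ -2.1583.
Neither value makes a denominator zero (m ≠ -1, m ≠ -2), so both are valid.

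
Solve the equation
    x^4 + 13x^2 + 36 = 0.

No real solutions.

Let u = x^2. The equation becomes u^2 + 13u + 36 = 0.
Factor: (u + 4)(u + 9) = 0, so u = -4 or u = -9.
x^2 = -4 < 0 has no real solution.
x^2 = -9 < 0 has no real solution.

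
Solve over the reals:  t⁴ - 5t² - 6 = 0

Let u = t². The equation becomes u² - 5u - 6 = 0.
Factor: (u + 1)(u - 6) = 0, so u = -1 or u = 6.
t² = -1 < 0 has no real solution.
t² = 6 gives t = ±√(6) ≈ ±2.4495.

t = -2.4495 or t = 2.4495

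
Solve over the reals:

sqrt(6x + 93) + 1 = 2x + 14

Isolate the radical: sqrt(6x + 93) = 2x + 13.
Square both sides: 6x + 93 = (2x + 13)^2.
Expand and rearrange: 4x^2 + 46x + 76 = 0.
Solving gives x = -2 or x = -9.5.
Check each candidate in the original equation:
  x = -2: sqrt(81) = 9, while 2x + 13 = 9 — valid.
  x = -9.5: sqrt(36) = 6, while 2x + 13 = -6 — extraneous.

x = -2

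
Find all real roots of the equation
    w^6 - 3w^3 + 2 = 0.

Let u = w^3. The equation becomes u^2 - 3u + 2 = 0.
Factor: (u - 2)(u - 1) = 0, so u = 2 or u = 1.
w^3 = 2 gives w = (2)^(1/3) ~= 1.2599.
w^3 = 1 gives w = 1.

w = 1 or w = 1.2599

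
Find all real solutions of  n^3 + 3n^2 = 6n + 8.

n = -4 or n = -1 or n = 2

Rearrange: n^3 + 3n^2 - 6n - 8 = 0.
Possible rational roots are divisors of -8. Testing n = -4 gives 0, so (n + 4) is a factor.
Divide: n^3 + 3n^2 - 6n - 8 = (n + 4)(n^2 - n - 2).
Factor the quadratic: n = 2 or n = -1.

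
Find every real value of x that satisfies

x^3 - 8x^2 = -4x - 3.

x = -0.4051 or x = 1 or x = 7.4051

Rearrange: x^3 - 8x^2 + 4x + 3 = 0.
Possible rational roots are divisors of 3. Testing x = 1 gives 0, so (x - 1) is a factor.
Divide: x^3 - 8x^2 + 4x + 3 = (x - 1)(x^2 - 7x - 3).
Apply the quadratic formula to x^2 - 7x - 3 = 0: x = (7 +/- sqrt(61))/2, i.e. x ~= 7.4051 or x ~= -0.4051.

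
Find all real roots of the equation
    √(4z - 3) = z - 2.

z = 7

Square both sides: 4z - 3 = (z - 2)².
Expand and rearrange: z² - 8z + 7 = 0.
Solving gives z = 7 or z = 1.
Check each candidate in the original equation:
  z = 7: √(25) = 5, while z - 2 = 5 — valid.
  z = 1: √(1) = 1, while z - 2 = -1 — extraneous.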